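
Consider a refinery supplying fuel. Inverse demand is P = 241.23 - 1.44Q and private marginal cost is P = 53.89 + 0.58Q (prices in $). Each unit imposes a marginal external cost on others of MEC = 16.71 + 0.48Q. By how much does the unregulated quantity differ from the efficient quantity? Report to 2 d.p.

Market equilibrium (private): 53.89 + 0.58Q = 241.23 - 1.44Q → Q_m = 92.7426.
Social marginal cost = private MC + MEC = 70.60 + 1.06Q.
Set SMC = demand: 70.60 + 1.06Q = 241.23 - 1.44Q → Q* = 68.2520.
Gap = |92.7426 − 68.2520| = 24.4906.

24.49 units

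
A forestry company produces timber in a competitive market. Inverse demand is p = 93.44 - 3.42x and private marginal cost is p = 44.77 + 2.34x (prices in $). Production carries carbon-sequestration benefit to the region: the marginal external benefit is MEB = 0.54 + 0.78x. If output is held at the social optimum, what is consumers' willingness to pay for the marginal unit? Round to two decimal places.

Social marginal cost = private MC − MEB = 44.23 + 1.56x.
Set SMC = demand: 44.23 + 1.56x = 93.44 - 3.42x → x* = 9.8815.
Consumer price on the demand curve at x*: 93.44 − 3.42×9.8815 = 59.6453.

P = $59.65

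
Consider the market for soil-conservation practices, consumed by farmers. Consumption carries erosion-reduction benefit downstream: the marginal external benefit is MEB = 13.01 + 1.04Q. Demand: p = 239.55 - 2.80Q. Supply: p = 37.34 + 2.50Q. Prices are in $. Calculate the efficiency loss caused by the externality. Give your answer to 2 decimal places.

Market equilibrium (private): 37.34 + 2.50Q = 239.55 - 2.80Q → Q_m = 38.1528.
Social marginal benefit = demand + MEB = 252.56 - 1.76Q.
Set SMB = MC: 252.56 - 1.76Q = 37.34 + 2.50Q → Q* = 50.5211.
The welfare-loss triangle has base |Q_m − Q*| and height MEB(Q_m) (the vertical gap between SMB and MC is zero at Q* and MEB at Q_m).
DWL = ½ × 12.3683 × 52.6889 = 325.8361.

DWL = $325.84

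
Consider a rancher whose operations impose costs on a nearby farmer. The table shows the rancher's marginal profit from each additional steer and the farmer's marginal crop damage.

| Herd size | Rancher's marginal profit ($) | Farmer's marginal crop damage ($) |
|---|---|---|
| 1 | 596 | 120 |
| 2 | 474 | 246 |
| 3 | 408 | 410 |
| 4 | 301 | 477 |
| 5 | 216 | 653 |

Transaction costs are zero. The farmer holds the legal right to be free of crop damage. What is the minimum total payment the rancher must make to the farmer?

$366

Efficient level: marginal profit ≥ marginal crop damage through level 2, so k* = 2.
With the farmer holding the right, the rancher must at least compensate total damage at k*: 120 + 246 = 366.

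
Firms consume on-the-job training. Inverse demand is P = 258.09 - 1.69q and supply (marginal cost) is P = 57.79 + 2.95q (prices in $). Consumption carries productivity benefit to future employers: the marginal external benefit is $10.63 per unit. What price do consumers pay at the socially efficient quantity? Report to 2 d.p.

P = $181.26

Social marginal benefit = demand + MEB = 268.72 - 1.69q.
Set SMB = MC: 268.72 - 1.69q = 57.79 + 2.95q → q* = 45.4591.
Consumer price on the demand curve at q*: 258.09 − 1.69×45.4591 = 181.2641.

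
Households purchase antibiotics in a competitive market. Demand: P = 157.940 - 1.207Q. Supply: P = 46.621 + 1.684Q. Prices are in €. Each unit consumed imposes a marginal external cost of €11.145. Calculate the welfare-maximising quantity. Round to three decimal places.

Social marginal benefit = demand − MEC = 146.795 - 1.207Q.
Set SMB = MC: 146.795 - 1.207Q = 46.621 + 1.684Q → Q* = 34.6503.

Q* = 34.650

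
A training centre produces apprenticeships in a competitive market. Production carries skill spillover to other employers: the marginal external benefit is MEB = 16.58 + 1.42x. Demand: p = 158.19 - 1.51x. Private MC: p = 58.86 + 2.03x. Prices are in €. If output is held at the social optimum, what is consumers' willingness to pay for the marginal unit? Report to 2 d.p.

Social marginal cost = private MC − MEB = 42.28 + 0.61x.
Set SMC = demand: 42.28 + 0.61x = 158.19 - 1.51x → x* = 54.6745.
Consumer price on the demand curve at x*: 158.19 − 1.51×54.6745 = 75.6315.

P = €75.63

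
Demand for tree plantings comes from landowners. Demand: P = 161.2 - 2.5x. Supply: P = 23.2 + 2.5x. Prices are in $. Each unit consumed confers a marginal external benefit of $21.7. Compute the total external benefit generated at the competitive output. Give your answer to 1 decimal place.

$598.9

Market equilibrium (private): 23.2 + 2.5x = 161.2 - 2.5x → x_m = 27.6000.
Total external benefit = MEB × x_m = 21.7 × 27.6000 = 598.9200.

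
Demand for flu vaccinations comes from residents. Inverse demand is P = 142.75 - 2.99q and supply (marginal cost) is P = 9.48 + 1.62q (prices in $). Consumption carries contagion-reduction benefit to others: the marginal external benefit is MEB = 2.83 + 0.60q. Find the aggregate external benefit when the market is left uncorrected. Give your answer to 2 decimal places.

$332.53

Market equilibrium (private): 9.48 + 1.62q = 142.75 - 2.99q → q_m = 28.9089.
Total external benefit = ∫₀^{q_m} (2.83 + 0.60q) dq = 2.83×28.9089 + ½×0.60×28.9089² = 332.5295.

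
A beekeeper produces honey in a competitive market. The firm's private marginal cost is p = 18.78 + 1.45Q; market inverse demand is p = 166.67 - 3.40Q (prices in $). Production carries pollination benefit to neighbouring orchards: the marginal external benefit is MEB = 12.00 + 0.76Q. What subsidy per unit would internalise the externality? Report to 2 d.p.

subsidy = $41.71 per unit

Social marginal cost = private MC − MEB = 6.78 + 0.69Q.
Set SMC = demand: 6.78 + 0.69Q = 166.67 - 3.40Q → Q* = 39.0929.
The Pigouvian subsidy equals MEB at Q*: 12.00 + 0.76×39.0929 = 41.7106.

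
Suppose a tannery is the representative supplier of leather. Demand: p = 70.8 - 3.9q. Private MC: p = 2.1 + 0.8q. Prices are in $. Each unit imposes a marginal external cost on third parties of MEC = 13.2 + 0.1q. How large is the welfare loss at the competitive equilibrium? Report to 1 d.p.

DWL = $22.4

Market equilibrium (private): 2.1 + 0.8q = 70.8 - 3.9q → q_m = 14.6170.
Social marginal cost = private MC + MEC = 15.3 + 0.9q.
Set SMC = demand: 15.3 + 0.9q = 70.8 - 3.9q → q* = 11.5625.
The welfare-loss triangle has base |q_m − q*| and height MEC(q_m) (the vertical gap between SMC and demand is zero at q* and MEC at q_m).
DWL = ½ × 3.0545 × 14.6617 = 22.3921.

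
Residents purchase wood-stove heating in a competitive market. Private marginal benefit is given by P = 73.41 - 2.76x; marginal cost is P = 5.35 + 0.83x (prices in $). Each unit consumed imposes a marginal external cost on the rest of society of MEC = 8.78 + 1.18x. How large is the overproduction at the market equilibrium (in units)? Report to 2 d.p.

6.53 units

Market equilibrium (private): 5.35 + 0.83x = 73.41 - 2.76x → x_m = 18.9582.
Social marginal benefit = demand − MEC = 64.63 - 3.94x.
Set SMB = MC: 64.63 - 3.94x = 5.35 + 0.83x → x* = 12.4277.
Gap = |18.9582 − 12.4277| = 6.5305.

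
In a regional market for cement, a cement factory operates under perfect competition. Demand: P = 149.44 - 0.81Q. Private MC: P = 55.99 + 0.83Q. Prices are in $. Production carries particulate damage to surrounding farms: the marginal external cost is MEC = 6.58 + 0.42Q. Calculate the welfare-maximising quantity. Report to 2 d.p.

Q* = 42.17

Social marginal cost = private MC + MEC = 62.57 + 1.25Q.
Set SMC = demand: 62.57 + 1.25Q = 149.44 - 0.81Q → Q* = 42.1699.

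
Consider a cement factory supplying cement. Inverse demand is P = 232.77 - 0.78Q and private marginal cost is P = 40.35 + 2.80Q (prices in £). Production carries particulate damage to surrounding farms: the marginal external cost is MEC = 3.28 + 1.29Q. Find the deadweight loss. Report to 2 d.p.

Market equilibrium (private): 40.35 + 2.80Q = 232.77 - 0.78Q → Q_m = 53.7486.
Social marginal cost = private MC + MEC = 43.63 + 4.09Q.
Set SMC = demand: 43.63 + 4.09Q = 232.77 - 0.78Q → Q* = 38.8378.
Height of the DWL triangle at Q_m is SMC(Q_m) − demand(Q_m) = MEC(Q_m) = 72.6157.
DWL = ½ × 14.9108 × 72.6157 = 541.3791.

DWL = £541.38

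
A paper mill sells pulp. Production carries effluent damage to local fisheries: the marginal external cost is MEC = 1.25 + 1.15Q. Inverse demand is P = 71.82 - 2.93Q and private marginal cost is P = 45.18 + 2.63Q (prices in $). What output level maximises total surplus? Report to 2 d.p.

Q* = 3.78

Social marginal cost = private MC + MEC = 46.43 + 3.78Q.
Set SMC = demand: 46.43 + 3.78Q = 71.82 - 2.93Q → Q* = 3.7839.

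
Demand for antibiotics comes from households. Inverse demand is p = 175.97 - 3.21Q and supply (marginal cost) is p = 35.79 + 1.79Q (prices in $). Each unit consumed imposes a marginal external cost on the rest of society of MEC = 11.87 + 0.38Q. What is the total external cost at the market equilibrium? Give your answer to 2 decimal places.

Market equilibrium (private): 35.79 + 1.79Q = 175.97 - 3.21Q → Q_m = 28.0360.
Total external cost = ∫₀^{Q_m} (11.87 + 0.38Q) dQ = 11.87×28.0360 + ½×0.38×28.0360² = 482.1306.

$482.13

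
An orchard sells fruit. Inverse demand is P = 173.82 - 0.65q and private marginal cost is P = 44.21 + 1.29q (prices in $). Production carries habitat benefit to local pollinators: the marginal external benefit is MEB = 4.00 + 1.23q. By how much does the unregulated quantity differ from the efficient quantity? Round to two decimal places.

121.37 units

Market equilibrium (private): 44.21 + 1.29q = 173.82 - 0.65q → q_m = 66.8093.
Social marginal cost = private MC − MEB = 40.21 + 0.06q.
Set SMC = demand: 40.21 + 0.06q = 173.82 - 0.65q → q* = 188.1831.
Gap = |66.8093 − 188.1831| = 121.3738.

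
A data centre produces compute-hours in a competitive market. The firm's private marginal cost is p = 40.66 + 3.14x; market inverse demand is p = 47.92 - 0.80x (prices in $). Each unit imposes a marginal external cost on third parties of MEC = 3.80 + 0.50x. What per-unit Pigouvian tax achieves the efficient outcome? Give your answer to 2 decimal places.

tax = $4.19 per unit

Social marginal cost = private MC + MEC = 44.46 + 3.64x.
Set SMC = demand: 44.46 + 3.64x = 47.92 - 0.80x → x* = 0.7793.
The Pigouvian tax equals MEC at x*: 3.80 + 0.50×0.7793 = 4.1897.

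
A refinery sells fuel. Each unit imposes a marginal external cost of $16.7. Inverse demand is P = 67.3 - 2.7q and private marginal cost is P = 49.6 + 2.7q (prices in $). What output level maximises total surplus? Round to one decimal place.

q* = 0.2

Social marginal cost = private MC + MEC = 66.3 + 2.7q.
Set SMC = demand: 66.3 + 2.7q = 67.3 - 2.7q → q* = 0.1852.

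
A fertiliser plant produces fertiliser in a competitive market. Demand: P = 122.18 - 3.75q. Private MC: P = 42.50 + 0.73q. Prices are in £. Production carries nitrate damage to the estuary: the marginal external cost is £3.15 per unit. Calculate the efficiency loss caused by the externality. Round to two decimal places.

Market equilibrium (private): 42.50 + 0.73q = 122.18 - 3.75q → q_m = 17.7857.
Social marginal cost = private MC + MEC = 45.65 + 0.73q.
Set SMC = demand: 45.65 + 0.73q = 122.18 - 3.75q → q* = 17.0826.
Between q* and q_m the wedge SMC − demand runs linearly from 0 to MEC(q_m), so the loss is a triangle.
DWL = ½ × 0.7031 × 3.1500 = 1.1074.

DWL = £1.11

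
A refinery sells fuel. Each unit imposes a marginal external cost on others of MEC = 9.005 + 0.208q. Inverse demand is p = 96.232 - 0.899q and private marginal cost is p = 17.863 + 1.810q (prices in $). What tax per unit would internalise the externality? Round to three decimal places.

Social marginal cost = private MC + MEC = 26.868 + 2.018q.
Set SMC = demand: 26.868 + 2.018q = 96.232 - 0.899q → q* = 23.7792.
The Pigouvian tax equals MEC at q*: 9.005 + 0.208×23.7792 = 13.9511.

tax = $13.951 per unit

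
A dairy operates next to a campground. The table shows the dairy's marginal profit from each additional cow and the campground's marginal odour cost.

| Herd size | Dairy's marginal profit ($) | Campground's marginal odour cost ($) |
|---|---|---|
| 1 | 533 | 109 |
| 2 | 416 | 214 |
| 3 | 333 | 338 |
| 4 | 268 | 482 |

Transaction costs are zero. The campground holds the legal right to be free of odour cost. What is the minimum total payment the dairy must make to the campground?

$323

Efficient level: marginal profit ≥ marginal odour cost through level 2, so k* = 2.
With the campground holding the right, the dairy must at least compensate total damage at k*: 109 + 214 = 323.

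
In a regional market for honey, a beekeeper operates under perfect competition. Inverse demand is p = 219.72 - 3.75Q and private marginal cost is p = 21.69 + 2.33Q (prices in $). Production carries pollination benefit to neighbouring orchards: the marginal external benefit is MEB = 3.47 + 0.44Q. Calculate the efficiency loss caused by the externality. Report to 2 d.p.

DWL = $28.09

Market equilibrium (private): 21.69 + 2.33Q = 219.72 - 3.75Q → Q_m = 32.5707.
Social marginal cost = private MC − MEB = 18.22 + 1.89Q.
Set SMC = demand: 18.22 + 1.89Q = 219.72 - 3.75Q → Q* = 35.7270.
Between Q* and Q_m the wedge demand − SMC runs linearly from 0 to MEB(Q_m), so the loss is a triangle.
DWL = ½ × 3.1563 × 17.8011 = 28.0928.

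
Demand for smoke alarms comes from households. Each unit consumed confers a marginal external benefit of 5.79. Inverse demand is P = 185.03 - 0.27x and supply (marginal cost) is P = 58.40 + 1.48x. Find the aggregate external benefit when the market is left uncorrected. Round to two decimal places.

Market equilibrium (private): 58.40 + 1.48x = 185.03 - 0.27x → x_m = 72.3600.
Total external benefit = MEB × x_m = 5.79 × 72.3600 = 418.9644.

418.96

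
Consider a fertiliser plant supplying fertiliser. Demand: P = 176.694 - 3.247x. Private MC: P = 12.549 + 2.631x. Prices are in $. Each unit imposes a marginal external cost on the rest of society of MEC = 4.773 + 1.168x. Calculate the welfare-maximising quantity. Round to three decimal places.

x* = 22.619

Social marginal cost = private MC + MEC = 17.322 + 3.799x.
Set SMC = demand: 17.322 + 3.799x = 176.694 - 3.247x → x* = 22.6188.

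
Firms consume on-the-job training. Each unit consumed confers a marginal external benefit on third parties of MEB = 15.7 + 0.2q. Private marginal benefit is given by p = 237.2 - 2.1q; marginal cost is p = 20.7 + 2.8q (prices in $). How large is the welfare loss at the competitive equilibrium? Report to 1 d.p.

DWL = $64.0

Market equilibrium (private): 20.7 + 2.8q = 237.2 - 2.1q → q_m = 44.1837.
Social marginal benefit = demand + MEB = 252.9 - 1.9q.
Set SMB = MC: 252.9 - 1.9q = 20.7 + 2.8q → q* = 49.4043.
Between q* and q_m the wedge SMB − MC runs linearly from 0 to MEB(q_m), so the loss is a triangle.
DWL = ½ × 5.2206 × 24.5367 = 64.0481.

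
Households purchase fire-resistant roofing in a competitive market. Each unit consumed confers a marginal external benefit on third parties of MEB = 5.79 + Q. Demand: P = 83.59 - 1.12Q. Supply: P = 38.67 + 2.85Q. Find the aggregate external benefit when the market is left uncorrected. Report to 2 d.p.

Market equilibrium (private): 38.67 + 2.85Q = 83.59 - 1.12Q → Q_m = 11.3149.
Total external benefit = ∫₀^{Q_m} (5.79 + 1.00Q) dQ = 5.79×11.3149 + ½×1.00×11.3149² = 129.5268.

129.53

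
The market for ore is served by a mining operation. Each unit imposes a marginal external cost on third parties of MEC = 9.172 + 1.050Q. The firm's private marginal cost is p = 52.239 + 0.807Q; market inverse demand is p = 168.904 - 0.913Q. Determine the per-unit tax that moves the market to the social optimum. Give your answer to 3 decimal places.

Social marginal cost = private MC + MEC = 61.411 + 1.857Q.
Set SMC = demand: 61.411 + 1.857Q = 168.904 - 0.913Q → Q* = 38.8061.
The Pigouvian tax equals MEC at Q*: 9.172 + 1.050×38.8061 = 49.9184.

tax = 49.918 per unit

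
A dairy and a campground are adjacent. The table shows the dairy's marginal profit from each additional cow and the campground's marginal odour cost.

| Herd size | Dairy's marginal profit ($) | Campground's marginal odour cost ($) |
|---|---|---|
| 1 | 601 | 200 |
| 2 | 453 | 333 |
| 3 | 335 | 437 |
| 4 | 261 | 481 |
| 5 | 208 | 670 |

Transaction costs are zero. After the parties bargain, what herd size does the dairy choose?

Bargaining reaches the level where marginal profit last exceeds marginal odour cost.
That holds through level 2 (453 ≥ 333) but not at 3 (335 < 437).

2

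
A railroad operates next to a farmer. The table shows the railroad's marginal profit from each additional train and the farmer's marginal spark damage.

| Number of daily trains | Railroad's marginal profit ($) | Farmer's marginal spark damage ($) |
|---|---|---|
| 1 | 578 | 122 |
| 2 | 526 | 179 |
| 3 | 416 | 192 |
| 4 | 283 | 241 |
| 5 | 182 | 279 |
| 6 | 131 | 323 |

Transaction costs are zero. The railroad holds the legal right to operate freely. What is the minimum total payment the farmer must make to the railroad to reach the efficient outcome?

Left alone the railroad would choose level 6 (marginal profit stays positive).
Efficient level: k* = 4 (marginal profit ≥ marginal spark damage through 4).
The farmer must at least cover the railroad's forgone profit from cutting 6→4: 182 + 131 = 313.

$313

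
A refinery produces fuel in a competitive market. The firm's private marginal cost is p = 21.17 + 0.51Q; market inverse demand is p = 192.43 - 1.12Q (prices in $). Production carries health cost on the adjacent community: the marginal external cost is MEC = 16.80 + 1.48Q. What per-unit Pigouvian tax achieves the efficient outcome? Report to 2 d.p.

tax = $90.31 per unit

Social marginal cost = private MC + MEC = 37.97 + 1.99Q.
Set SMC = demand: 37.97 + 1.99Q = 192.43 - 1.12Q → Q* = 49.6656.
The Pigouvian tax equals MEC at Q*: 16.80 + 1.48×49.6656 = 90.3051.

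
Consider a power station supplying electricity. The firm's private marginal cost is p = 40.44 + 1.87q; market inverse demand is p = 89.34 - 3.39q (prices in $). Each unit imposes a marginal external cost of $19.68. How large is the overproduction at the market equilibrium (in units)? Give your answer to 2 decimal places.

3.74 units

Market equilibrium (private): 40.44 + 1.87q = 89.34 - 3.39q → q_m = 9.2966.
Social marginal cost = private MC + MEC = 60.12 + 1.87q.
Set SMC = demand: 60.12 + 1.87q = 89.34 - 3.39q → q* = 5.5551.
Gap = |9.2966 − 5.5551| = 3.7415.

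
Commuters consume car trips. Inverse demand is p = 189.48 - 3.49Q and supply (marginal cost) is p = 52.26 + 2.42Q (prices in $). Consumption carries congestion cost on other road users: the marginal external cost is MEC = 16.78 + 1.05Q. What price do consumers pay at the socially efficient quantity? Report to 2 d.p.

Social marginal benefit = demand − MEC = 172.70 - 4.54Q.
Set SMB = MC: 172.70 - 4.54Q = 52.26 + 2.42Q → Q* = 17.3046.
Consumer price on the demand curve at Q*: 189.48 − 3.49×17.3046 = 129.0869.

P = $129.09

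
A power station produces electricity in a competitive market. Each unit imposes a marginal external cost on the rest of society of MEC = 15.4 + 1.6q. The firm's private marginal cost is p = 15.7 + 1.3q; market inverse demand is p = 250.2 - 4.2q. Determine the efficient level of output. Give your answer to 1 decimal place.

q* = 30.9

Social marginal cost = private MC + MEC = 31.1 + 2.9q.
Set SMC = demand: 31.1 + 2.9q = 250.2 - 4.2q → q* = 30.8592.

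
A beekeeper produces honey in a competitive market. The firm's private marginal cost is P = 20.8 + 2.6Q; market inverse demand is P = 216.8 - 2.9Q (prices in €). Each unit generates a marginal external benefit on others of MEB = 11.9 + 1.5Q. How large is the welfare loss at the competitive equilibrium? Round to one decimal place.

Market equilibrium (private): 20.8 + 2.6Q = 216.8 - 2.9Q → Q_m = 35.6364.
Social marginal cost = private MC − MEB = 8.9 + 1.1Q.
Set SMC = demand: 8.9 + 1.1Q = 216.8 - 2.9Q → Q* = 51.9750.
The welfare-loss triangle has base |Q_m − Q*| and height MEB(Q_m) (the vertical gap between SMC and demand is zero at Q* and MEB at Q_m).
DWL = ½ × 16.3386 × 65.3545 = 533.9005.

DWL = €533.9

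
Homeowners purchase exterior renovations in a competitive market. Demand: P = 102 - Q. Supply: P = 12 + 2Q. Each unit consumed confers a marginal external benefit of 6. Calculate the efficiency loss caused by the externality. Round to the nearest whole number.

Market equilibrium (private): 12 + 2Q = 102 - Q → Q_m = 30.0000.
Social marginal benefit = demand + MEB = 108 - Q.
Set SMB = MC: 108 - Q = 12 + 2Q → Q* = 32.0000.
The welfare-loss triangle has base |Q_m − Q*| and height MEB(Q_m) (the vertical gap between SMB and MC is zero at Q* and MEB at Q_m).
DWL = ½ × 2.0000 × 6.0000 = 6.0000.

DWL = 6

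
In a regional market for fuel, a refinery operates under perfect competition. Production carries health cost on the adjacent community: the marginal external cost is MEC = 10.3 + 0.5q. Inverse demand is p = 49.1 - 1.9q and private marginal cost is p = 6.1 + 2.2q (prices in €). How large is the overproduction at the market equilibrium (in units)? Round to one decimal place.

Market equilibrium (private): 6.1 + 2.2q = 49.1 - 1.9q → q_m = 10.4878.
Social marginal cost = private MC + MEC = 16.4 + 2.7q.
Set SMC = demand: 16.4 + 2.7q = 49.1 - 1.9q → q* = 7.1087.
Gap = |10.4878 − 7.1087| = 3.3791.

3.4 units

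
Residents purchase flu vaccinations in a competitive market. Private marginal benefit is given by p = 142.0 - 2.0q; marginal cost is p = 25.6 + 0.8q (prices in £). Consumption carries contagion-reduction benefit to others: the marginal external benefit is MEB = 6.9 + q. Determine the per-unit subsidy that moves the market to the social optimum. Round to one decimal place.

Social marginal benefit = demand + MEB = 148.9 - q.
Set SMB = MC: 148.9 - q = 25.6 + 0.8q → q* = 68.5000.
The Pigouvian subsidy equals MEB at q*: 6.9 + 1.0×68.5000 = 75.4000.

subsidy = £75.4 per unit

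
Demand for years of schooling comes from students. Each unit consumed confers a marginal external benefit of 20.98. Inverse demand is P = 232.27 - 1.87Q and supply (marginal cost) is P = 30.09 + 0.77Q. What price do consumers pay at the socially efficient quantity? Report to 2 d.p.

Social marginal benefit = demand + MEB = 253.25 - 1.87Q.
Set SMB = MC: 253.25 - 1.87Q = 30.09 + 0.77Q → Q* = 84.5303.
Consumer price on the demand curve at Q*: 232.27 − 1.87×84.5303 = 74.1983.

P = 74.20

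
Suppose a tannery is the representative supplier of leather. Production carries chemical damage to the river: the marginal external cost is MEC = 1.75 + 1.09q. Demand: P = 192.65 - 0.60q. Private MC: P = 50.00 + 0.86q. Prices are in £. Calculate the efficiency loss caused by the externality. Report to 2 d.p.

Market equilibrium (private): 50.00 + 0.86q = 192.65 - 0.60q → q_m = 97.7055.
Social marginal cost = private MC + MEC = 51.75 + 1.95q.
Set SMC = demand: 51.75 + 1.95q = 192.65 - 0.60q → q* = 55.2549.
Height of the DWL triangle at q_m is SMC(q_m) − demand(q_m) = MEC(q_m) = 108.2490.
DWL = ½ × 42.4506 × 108.2490 = 2297.6175.

DWL = £2297.62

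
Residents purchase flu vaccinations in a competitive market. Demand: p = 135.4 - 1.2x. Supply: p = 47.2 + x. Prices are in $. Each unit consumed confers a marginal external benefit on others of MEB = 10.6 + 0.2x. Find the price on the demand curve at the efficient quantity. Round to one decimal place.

P = $76.1

Social marginal benefit = demand + MEB = 146.0 - x.
Set SMB = MC: 146.0 - x = 47.2 + x → x* = 49.4000.
Consumer price on the demand curve at x*: 135.4 − 1.2×49.4000 = 76.1200.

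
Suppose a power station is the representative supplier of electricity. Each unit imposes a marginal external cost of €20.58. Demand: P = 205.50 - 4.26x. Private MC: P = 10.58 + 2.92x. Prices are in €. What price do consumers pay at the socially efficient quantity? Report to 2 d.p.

Social marginal cost = private MC + MEC = 31.16 + 2.92x.
Set SMC = demand: 31.16 + 2.92x = 205.50 - 4.26x → x* = 24.2813.
Consumer price on the demand curve at x*: 205.50 − 4.26×24.2813 = 102.0617.

P = €102.06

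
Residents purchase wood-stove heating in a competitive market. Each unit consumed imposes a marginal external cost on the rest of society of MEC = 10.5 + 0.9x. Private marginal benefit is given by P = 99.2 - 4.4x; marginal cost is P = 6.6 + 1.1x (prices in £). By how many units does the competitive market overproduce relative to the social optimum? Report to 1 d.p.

4.0 units

Market equilibrium (private): 6.6 + 1.1x = 99.2 - 4.4x → x_m = 16.8364.
Social marginal benefit = demand − MEC = 88.7 - 5.3x.
Set SMB = MC: 88.7 - 5.3x = 6.6 + 1.1x → x* = 12.8281.
Gap = |16.8364 − 12.8281| = 4.0083.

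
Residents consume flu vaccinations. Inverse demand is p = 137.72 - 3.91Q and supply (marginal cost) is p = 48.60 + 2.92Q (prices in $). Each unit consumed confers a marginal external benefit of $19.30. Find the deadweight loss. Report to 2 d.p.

DWL = $27.27

Market equilibrium (private): 48.60 + 2.92Q = 137.72 - 3.91Q → Q_m = 13.0483.
Social marginal benefit = demand + MEB = 157.02 - 3.91Q.
Set SMB = MC: 157.02 - 3.91Q = 48.60 + 2.92Q → Q* = 15.8741.
The loss is the area between SMB and MC from Q* to Q_m; with linear curves that's a triangle of height MEB(Q_m).
DWL = ½ × 2.8258 × 19.3000 = 27.2690.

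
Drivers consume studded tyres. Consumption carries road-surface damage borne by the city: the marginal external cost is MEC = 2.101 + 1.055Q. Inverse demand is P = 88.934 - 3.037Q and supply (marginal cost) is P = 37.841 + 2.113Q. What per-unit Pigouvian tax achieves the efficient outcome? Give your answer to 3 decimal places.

tax = 10.431 per unit

Social marginal benefit = demand − MEC = 86.833 - 4.092Q.
Set SMB = MC: 86.833 - 4.092Q = 37.841 + 2.113Q → Q* = 7.8956.
The Pigouvian tax equals MEC at Q*: 2.101 + 1.055×7.8956 = 10.4309.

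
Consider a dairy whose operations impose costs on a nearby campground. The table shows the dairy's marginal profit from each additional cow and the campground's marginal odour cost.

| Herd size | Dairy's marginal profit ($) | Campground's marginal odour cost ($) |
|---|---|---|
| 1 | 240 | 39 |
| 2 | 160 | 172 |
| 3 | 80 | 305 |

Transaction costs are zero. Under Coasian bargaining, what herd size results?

1

Bargaining reaches the level where marginal profit last exceeds marginal odour cost.
That holds through level 1 (240 ≥ 39) but not at 2 (160 < 172).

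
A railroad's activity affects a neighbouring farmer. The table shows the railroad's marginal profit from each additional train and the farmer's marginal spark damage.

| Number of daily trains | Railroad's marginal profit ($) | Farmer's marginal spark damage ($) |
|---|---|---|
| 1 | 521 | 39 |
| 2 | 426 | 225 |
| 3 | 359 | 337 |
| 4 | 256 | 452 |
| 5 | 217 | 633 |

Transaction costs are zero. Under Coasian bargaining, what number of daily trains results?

Bargaining reaches the level where marginal profit last exceeds marginal spark damage.
That holds through level 3 (359 ≥ 337) but not at 4 (256 < 452).

3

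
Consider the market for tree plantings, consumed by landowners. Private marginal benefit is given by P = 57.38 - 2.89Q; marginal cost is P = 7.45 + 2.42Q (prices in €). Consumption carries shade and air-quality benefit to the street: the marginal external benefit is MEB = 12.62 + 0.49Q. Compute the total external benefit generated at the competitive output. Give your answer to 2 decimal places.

Market equilibrium (private): 7.45 + 2.42Q = 57.38 - 2.89Q → Q_m = 9.4030.
Total external benefit = ∫₀^{Q_m} (12.62 + 0.49Q) dQ = 12.62×9.4030 + ½×0.49×9.4030² = 140.3279.

€140.33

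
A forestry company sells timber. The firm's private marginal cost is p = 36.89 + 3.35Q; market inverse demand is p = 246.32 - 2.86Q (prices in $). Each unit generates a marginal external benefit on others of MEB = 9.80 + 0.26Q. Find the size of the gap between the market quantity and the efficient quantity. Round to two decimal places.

Market equilibrium (private): 36.89 + 3.35Q = 246.32 - 2.86Q → Q_m = 33.7246.
Social marginal cost = private MC − MEB = 27.09 + 3.09Q.
Set SMC = demand: 27.09 + 3.09Q = 246.32 - 2.86Q → Q* = 36.8454.
Gap = |33.7246 − 36.8454| = 3.1208.

3.12 units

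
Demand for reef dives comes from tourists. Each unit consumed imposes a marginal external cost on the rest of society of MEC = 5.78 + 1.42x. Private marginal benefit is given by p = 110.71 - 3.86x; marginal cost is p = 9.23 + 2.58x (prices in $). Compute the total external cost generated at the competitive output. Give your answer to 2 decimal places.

Market equilibrium (private): 9.23 + 2.58x = 110.71 - 3.86x → x_m = 15.7578.
Total external cost = ∫₀^{x_m} (5.78 + 1.42x) dx = 5.78×15.7578 + ½×1.42×15.7578² = 267.3789.

$267.38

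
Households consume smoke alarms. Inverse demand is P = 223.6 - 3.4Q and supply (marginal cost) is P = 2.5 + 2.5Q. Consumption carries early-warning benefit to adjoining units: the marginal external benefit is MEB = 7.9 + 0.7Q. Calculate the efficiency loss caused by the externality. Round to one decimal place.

DWL = 112.0

Market equilibrium (private): 2.5 + 2.5Q = 223.6 - 3.4Q → Q_m = 37.4746.
Social marginal benefit = demand + MEB = 231.5 - 2.7Q.
Set SMB = MC: 231.5 - 2.7Q = 2.5 + 2.5Q → Q* = 44.0385.
The welfare-loss triangle has base |Q_m − Q*| and height MEB(Q_m) (the vertical gap between SMB and MC is zero at Q* and MEB at Q_m).
DWL = ½ × 6.5639 × 34.1322 = 112.0202.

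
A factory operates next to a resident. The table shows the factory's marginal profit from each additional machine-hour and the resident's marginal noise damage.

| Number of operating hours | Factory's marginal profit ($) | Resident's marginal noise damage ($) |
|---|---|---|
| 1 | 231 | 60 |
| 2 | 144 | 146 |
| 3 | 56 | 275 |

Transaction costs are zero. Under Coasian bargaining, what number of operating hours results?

1

Bargaining reaches the level where marginal profit last exceeds marginal noise damage.
That holds through level 1 (231 ≥ 60) but not at 2 (144 < 146).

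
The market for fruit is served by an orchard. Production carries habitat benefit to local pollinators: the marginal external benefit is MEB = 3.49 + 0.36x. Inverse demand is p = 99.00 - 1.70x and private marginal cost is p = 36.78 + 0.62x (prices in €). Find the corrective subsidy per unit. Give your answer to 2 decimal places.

Social marginal cost = private MC − MEB = 33.29 + 0.26x.
Set SMC = demand: 33.29 + 0.26x = 99.00 - 1.70x → x* = 33.5255.
The Pigouvian subsidy equals MEB at x*: 3.49 + 0.36×33.5255 = 15.5592.

subsidy = €15.56 per unit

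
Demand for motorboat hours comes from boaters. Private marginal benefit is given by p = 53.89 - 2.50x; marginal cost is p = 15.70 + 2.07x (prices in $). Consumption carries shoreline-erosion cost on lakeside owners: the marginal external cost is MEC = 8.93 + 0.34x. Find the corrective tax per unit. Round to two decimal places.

Social marginal benefit = demand − MEC = 44.96 - 2.84x.
Set SMB = MC: 44.96 - 2.84x = 15.70 + 2.07x → x* = 5.9593.
The Pigouvian tax equals MEC at x*: 8.93 + 0.34×5.9593 = 10.9562.

tax = $10.96 per unit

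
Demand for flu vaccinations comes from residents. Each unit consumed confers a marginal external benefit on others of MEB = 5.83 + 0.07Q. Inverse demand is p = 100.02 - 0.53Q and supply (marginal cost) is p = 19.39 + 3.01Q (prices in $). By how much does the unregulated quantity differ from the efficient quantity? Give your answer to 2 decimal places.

Market equilibrium (private): 19.39 + 3.01Q = 100.02 - 0.53Q → Q_m = 22.7768.
Social marginal benefit = demand + MEB = 105.85 - 0.46Q.
Set SMB = MC: 105.85 - 0.46Q = 19.39 + 3.01Q → Q* = 24.9164.
Gap = |22.7768 − 24.9164| = 2.1396.

2.14 units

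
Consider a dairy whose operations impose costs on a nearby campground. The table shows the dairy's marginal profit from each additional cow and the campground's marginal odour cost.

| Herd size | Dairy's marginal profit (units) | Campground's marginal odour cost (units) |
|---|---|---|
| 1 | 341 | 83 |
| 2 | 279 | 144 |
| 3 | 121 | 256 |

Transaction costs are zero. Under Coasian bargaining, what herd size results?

Bargaining reaches the level where marginal profit last exceeds marginal odour cost.
That holds through level 2 (279 ≥ 144) but not at 3 (121 < 256).

2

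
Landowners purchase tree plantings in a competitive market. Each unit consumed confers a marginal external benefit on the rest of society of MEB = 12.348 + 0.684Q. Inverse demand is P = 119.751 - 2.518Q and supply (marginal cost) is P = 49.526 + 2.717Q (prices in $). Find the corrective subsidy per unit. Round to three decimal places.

Social marginal benefit = demand + MEB = 132.099 - 1.834Q.
Set SMB = MC: 132.099 - 1.834Q = 49.526 + 2.717Q → Q* = 18.1439.
The Pigouvian subsidy equals MEB at Q*: 12.348 + 0.684×18.1439 = 24.7584.

subsidy = $24.758 per unit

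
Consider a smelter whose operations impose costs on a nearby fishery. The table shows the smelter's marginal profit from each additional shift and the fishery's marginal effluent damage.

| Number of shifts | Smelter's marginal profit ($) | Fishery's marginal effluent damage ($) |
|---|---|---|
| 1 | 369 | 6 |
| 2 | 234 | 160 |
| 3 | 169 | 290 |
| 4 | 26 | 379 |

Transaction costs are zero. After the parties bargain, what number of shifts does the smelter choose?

Bargaining reaches the level where marginal profit last exceeds marginal effluent damage.
That holds through level 2 (234 ≥ 160) but not at 3 (169 < 290).

2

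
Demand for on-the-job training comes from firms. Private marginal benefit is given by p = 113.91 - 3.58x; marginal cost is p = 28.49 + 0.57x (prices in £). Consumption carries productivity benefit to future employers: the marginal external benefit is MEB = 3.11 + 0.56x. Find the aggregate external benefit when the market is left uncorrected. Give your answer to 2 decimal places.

£182.64

Market equilibrium (private): 28.49 + 0.57x = 113.91 - 3.58x → x_m = 20.5831.
Total external benefit = ∫₀^{x_m} (3.11 + 0.56x) dx = 3.11×20.5831 + ½×0.56×20.5831² = 182.6394.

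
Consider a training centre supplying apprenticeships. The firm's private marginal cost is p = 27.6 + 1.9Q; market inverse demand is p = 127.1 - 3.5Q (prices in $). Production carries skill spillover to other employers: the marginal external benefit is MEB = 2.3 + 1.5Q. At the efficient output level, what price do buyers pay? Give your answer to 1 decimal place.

P = $35.7

Social marginal cost = private MC − MEB = 25.3 + 0.4Q.
Set SMC = demand: 25.3 + 0.4Q = 127.1 - 3.5Q → Q* = 26.1026.
Consumer price on the demand curve at Q*: 127.1 − 3.5×26.1026 = 35.7409.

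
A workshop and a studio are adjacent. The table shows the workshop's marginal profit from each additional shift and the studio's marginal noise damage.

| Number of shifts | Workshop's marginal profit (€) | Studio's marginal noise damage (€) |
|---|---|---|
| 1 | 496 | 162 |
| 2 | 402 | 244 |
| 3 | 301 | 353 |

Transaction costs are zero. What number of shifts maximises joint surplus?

Bargaining reaches the level where marginal profit last exceeds marginal noise damage.
That holds through level 2 (402 ≥ 244) but not at 3 (301 < 353).

2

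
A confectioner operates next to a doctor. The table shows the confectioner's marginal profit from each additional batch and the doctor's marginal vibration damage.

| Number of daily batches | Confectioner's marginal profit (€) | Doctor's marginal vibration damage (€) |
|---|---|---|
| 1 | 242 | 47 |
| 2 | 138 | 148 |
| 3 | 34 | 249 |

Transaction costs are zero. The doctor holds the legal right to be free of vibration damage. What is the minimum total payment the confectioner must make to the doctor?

€47

Efficient level: marginal profit ≥ marginal vibration damage through level 1, so k* = 1.
With the doctor holding the right, the confectioner must at least compensate total damage at k*: 47 = 47.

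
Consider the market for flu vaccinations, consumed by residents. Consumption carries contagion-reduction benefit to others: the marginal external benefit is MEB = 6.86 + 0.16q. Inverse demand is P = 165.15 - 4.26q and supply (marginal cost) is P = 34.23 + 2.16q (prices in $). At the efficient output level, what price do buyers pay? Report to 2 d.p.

Social marginal benefit = demand + MEB = 172.01 - 4.10q.
Set SMB = MC: 172.01 - 4.10q = 34.23 + 2.16q → q* = 22.0096.
Consumer price on the demand curve at q*: 165.15 − 4.26×22.0096 = 71.3891.

P = $71.39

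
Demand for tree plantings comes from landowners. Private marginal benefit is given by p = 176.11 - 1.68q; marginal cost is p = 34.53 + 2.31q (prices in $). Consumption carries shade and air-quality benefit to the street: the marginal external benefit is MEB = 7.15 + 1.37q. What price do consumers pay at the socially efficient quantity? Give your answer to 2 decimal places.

P = $80.74

Social marginal benefit = demand + MEB = 183.26 - 0.31q.
Set SMB = MC: 183.26 - 0.31q = 34.53 + 2.31q → q* = 56.7672.
Consumer price on the demand curve at q*: 176.11 − 1.68×56.7672 = 80.7411.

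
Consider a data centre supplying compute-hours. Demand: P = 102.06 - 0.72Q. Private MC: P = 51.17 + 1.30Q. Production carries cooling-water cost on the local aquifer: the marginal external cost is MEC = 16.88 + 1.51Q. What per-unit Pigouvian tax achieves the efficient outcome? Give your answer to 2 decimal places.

Social marginal cost = private MC + MEC = 68.05 + 2.81Q.
Set SMC = demand: 68.05 + 2.81Q = 102.06 - 0.72Q → Q* = 9.6346.
The Pigouvian tax equals MEC at Q*: 16.88 + 1.51×9.6346 = 31.4282.

tax = 31.43 per unit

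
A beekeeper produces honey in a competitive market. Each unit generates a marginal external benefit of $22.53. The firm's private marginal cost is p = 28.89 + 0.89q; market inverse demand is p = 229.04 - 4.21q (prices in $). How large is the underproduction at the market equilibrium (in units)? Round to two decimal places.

Market equilibrium (private): 28.89 + 0.89q = 229.04 - 4.21q → q_m = 39.2451.
Social marginal cost = private MC − MEB = 6.36 + 0.89q.
Set SMC = demand: 6.36 + 0.89q = 229.04 - 4.21q → q* = 43.6627.
Gap = |39.2451 − 43.6627| = 4.4176.

4.42 units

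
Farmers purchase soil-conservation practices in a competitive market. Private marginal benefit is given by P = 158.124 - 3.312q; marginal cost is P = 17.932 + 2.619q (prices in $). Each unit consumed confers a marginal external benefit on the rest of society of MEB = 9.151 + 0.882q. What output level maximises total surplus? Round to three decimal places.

Social marginal benefit = demand + MEB = 167.275 - 2.430q.
Set SMB = MC: 167.275 - 2.430q = 17.932 + 2.619q → q* = 29.5787.

q* = 29.579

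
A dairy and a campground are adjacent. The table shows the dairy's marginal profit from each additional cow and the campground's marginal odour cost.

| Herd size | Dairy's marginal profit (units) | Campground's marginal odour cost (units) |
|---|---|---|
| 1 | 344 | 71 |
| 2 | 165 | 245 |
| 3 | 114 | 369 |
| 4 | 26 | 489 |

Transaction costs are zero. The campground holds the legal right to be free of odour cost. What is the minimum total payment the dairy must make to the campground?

71

Efficient level: marginal profit ≥ marginal odour cost through level 1, so k* = 1.
With the campground holding the right, the dairy must at least compensate total damage at k*: 71 = 71.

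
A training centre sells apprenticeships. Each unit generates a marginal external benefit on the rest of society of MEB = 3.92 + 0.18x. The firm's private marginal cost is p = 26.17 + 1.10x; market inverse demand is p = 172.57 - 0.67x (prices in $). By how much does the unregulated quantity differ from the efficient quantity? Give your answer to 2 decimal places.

11.83 units

Market equilibrium (private): 26.17 + 1.10x = 172.57 - 0.67x → x_m = 82.7119.
Social marginal cost = private MC − MEB = 22.25 + 0.92x.
Set SMC = demand: 22.25 + 0.92x = 172.57 - 0.67x → x* = 94.5409.
Gap = |82.7119 − 94.5409| = 11.8290.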